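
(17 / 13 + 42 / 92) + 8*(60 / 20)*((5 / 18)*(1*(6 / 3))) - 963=-1700537 / 1794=-947.90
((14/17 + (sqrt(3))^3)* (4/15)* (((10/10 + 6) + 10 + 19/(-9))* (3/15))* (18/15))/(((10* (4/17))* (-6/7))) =-7973* sqrt(3)/5625 - 6566/16875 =-2.84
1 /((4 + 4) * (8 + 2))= 1 /80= 0.01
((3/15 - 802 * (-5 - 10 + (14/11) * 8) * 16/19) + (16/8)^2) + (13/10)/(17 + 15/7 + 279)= 2842388445/872366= 3258.25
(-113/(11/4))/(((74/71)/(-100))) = 3942.51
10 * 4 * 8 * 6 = 1920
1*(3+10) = 13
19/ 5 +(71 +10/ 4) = 77.30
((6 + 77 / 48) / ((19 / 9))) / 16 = 1095 / 4864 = 0.23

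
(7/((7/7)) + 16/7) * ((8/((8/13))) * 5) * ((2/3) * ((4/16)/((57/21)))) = 4225/114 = 37.06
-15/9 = -5/3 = -1.67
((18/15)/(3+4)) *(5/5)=6/35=0.17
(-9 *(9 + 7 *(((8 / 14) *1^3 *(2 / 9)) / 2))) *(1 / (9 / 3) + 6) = -1615 / 3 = -538.33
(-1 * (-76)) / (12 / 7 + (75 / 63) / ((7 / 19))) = 11172 / 727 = 15.37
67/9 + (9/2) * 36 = 1525/9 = 169.44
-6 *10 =-60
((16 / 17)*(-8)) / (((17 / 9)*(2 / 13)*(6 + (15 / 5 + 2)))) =-7488 / 3179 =-2.36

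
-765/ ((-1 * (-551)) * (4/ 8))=-1530/ 551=-2.78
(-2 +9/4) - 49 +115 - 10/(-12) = 67.08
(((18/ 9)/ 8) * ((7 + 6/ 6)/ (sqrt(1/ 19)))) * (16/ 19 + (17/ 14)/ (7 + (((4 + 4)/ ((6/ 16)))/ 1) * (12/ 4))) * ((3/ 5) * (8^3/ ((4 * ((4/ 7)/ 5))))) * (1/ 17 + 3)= 15396.74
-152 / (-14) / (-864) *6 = -19 / 252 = -0.08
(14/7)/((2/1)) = 1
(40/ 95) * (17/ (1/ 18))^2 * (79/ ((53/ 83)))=4877626.63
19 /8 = 2.38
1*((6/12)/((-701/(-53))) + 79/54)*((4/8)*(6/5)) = 5681/6309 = 0.90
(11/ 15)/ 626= 11/ 9390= 0.00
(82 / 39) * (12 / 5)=328 / 65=5.05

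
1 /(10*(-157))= -1 /1570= -0.00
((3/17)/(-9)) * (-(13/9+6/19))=301/8721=0.03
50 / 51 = 0.98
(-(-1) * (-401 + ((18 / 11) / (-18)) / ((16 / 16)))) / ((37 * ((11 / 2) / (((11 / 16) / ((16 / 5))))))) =-5515 / 13024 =-0.42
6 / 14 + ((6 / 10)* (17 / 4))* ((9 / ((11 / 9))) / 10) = 35517 / 15400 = 2.31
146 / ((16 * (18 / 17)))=1241 / 144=8.62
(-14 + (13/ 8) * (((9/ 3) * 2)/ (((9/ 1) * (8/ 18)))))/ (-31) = 185/ 496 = 0.37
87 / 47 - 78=-3579 / 47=-76.15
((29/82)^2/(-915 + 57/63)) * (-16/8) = 17661/64536952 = 0.00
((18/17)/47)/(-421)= -18/336379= -0.00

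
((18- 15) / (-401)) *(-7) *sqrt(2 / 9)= 7 *sqrt(2) / 401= 0.02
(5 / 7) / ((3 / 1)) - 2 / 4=-11 / 42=-0.26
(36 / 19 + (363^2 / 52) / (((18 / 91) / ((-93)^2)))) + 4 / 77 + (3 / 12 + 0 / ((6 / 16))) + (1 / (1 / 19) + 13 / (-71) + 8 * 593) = 92078032124049 / 830984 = 110806022.89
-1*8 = -8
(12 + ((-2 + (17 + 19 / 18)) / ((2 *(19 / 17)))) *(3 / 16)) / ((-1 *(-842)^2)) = -48689 / 2586300672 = -0.00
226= 226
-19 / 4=-4.75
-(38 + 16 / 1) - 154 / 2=-131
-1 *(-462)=462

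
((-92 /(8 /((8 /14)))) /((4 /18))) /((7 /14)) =-414 /7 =-59.14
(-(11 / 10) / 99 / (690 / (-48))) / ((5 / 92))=16 / 1125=0.01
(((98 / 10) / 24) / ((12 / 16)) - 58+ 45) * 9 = -1121 / 10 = -112.10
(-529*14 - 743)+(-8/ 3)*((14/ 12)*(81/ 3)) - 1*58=-8291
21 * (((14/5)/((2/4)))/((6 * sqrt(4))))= 49/5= 9.80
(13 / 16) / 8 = 13 / 128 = 0.10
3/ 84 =1/ 28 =0.04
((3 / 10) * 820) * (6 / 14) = 738 / 7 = 105.43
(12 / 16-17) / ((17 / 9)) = -585 / 68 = -8.60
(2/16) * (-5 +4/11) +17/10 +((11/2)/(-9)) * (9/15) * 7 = -1909/1320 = -1.45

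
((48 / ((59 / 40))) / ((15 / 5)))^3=262144000 / 205379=1276.39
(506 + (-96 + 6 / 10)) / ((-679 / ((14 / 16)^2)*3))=-14371 / 93120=-0.15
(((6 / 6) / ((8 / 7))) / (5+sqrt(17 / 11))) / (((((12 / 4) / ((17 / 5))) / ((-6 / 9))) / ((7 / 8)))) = -9163 / 74304+833 * sqrt(187) / 371520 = -0.09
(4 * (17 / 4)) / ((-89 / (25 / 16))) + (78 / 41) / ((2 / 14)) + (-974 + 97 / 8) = -55398031 / 58384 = -948.86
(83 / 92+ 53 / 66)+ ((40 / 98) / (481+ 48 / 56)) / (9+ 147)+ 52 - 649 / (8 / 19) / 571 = 54280643545967 / 1064205758616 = 51.01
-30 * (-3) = 90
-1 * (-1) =1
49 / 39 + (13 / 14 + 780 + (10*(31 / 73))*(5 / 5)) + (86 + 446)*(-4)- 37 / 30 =-44601161 / 33215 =-1342.80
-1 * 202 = -202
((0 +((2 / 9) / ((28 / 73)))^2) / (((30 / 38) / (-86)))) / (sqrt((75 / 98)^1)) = -4353793 * sqrt(6) / 255150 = -41.80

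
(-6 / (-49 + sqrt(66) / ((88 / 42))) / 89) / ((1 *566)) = 18 *sqrt(66) / 755484065 + 264 / 107926295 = 0.00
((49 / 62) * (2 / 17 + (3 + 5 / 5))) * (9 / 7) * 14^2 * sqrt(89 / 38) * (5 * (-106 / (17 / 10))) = -1145277000 * sqrt(3382) / 170221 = -391276.89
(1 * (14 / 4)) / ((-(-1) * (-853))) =-7 / 1706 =-0.00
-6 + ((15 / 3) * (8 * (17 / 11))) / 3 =14.61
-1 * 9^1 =-9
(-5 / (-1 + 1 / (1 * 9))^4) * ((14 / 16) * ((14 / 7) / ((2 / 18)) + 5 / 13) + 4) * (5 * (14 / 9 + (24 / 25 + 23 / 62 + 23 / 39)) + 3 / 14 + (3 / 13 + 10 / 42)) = -873066154419 / 300425216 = -2906.10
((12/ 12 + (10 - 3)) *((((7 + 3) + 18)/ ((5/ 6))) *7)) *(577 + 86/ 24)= 5462128/ 5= 1092425.60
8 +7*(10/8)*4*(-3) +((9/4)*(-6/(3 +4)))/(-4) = -5405/56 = -96.52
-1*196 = -196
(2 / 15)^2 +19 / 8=4307 / 1800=2.39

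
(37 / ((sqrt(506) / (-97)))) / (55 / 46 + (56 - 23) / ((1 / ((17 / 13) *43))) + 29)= -46657 *sqrt(506) / 12404865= -0.08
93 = 93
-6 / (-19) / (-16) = -3 / 152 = -0.02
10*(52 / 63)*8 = 4160 / 63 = 66.03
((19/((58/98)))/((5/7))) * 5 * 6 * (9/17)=351918/493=713.83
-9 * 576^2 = -2985984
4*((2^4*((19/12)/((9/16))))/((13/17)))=82688/351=235.58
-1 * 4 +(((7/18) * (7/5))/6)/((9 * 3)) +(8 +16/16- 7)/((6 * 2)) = -55841/14580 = -3.83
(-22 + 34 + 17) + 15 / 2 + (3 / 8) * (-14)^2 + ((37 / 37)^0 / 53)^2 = 308991 / 2809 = 110.00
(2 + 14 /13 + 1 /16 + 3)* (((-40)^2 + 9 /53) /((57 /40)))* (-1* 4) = -27576.48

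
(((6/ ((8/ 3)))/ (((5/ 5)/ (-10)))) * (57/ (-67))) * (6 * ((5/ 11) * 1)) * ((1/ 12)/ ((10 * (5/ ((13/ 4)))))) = 6669/ 23584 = 0.28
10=10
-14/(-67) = 14/67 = 0.21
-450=-450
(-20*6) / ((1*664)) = -15 / 83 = -0.18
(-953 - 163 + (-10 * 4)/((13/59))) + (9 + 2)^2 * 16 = 8300/13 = 638.46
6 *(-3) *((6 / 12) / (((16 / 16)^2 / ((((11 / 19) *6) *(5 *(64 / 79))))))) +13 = -170567 / 1501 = -113.64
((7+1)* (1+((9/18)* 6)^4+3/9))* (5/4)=2470/3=823.33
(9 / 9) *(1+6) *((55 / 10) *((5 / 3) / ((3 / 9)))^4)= 48125 / 2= 24062.50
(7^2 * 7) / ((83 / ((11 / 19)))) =3773 / 1577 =2.39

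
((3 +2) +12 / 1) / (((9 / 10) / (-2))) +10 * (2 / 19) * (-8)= -46.20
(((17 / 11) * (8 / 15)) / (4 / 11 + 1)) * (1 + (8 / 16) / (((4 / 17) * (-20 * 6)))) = 16031 / 27000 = 0.59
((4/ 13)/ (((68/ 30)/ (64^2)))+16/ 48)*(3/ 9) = 368861/ 1989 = 185.45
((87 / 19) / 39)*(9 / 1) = 261 / 247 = 1.06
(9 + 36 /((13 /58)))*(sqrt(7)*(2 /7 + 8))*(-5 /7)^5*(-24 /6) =32625000*sqrt(7) /31213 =2765.44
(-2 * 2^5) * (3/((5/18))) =-3456/5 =-691.20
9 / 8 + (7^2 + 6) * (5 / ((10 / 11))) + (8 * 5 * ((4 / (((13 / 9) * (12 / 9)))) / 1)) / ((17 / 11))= 631849 / 1768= 357.38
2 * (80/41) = 160/41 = 3.90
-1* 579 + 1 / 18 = -10421 / 18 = -578.94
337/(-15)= -337/15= -22.47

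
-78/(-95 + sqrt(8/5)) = 52 * sqrt(10)/15039 + 12350/15039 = 0.83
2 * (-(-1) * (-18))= -36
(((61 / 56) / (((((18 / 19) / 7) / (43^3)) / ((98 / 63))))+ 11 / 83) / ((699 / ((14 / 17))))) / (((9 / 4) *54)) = 374768458967 / 38826252774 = 9.65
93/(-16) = -93/16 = -5.81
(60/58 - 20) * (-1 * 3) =1650/29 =56.90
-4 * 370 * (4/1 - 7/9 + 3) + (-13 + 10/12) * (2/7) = -9212.37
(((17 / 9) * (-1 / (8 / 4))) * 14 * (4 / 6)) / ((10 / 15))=-13.22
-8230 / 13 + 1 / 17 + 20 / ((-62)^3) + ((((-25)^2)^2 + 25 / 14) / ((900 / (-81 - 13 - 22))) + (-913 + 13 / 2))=-51886.97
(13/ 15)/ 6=13/ 90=0.14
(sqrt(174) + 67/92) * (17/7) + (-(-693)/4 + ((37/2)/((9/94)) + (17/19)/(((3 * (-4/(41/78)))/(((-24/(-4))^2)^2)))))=17 * sqrt(174)/7 + 113615353/357903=349.48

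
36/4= 9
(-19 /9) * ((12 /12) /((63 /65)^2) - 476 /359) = 7076911 /12823839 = 0.55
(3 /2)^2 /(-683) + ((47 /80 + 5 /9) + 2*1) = 1544009 /491760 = 3.14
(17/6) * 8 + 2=74/3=24.67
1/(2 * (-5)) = -1/10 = -0.10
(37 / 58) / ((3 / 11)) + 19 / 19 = 581 / 174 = 3.34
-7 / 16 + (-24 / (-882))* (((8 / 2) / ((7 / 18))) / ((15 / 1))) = -11493 / 27440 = -0.42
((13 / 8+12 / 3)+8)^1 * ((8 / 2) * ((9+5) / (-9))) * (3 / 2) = -763 / 6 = -127.17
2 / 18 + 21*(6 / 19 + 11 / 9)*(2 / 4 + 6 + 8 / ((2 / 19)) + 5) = 966563 / 342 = 2826.21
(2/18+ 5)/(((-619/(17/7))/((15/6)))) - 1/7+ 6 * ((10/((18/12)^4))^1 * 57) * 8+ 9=211100567/38997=5413.25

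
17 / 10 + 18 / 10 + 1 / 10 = 18 / 5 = 3.60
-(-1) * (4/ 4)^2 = 1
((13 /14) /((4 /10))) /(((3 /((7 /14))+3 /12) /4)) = 52 /35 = 1.49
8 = 8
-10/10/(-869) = 1/869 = 0.00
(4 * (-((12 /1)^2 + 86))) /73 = -920 /73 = -12.60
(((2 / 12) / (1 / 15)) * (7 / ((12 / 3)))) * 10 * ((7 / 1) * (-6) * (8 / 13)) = -14700 / 13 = -1130.77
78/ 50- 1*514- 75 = -14686/ 25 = -587.44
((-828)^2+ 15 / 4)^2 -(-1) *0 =7520489007201 / 16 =470030562950.06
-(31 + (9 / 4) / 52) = -6457 / 208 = -31.04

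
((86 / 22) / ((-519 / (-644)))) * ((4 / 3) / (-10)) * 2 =-110768 / 85635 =-1.29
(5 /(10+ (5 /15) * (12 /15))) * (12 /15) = 30 /77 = 0.39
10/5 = 2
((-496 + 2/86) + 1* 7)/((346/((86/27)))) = -4.50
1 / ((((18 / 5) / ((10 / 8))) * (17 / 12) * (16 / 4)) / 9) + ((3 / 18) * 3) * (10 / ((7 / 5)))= 3925 / 952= 4.12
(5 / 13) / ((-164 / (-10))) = 25 / 1066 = 0.02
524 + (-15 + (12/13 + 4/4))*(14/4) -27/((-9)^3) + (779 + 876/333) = 16362301/12987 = 1259.90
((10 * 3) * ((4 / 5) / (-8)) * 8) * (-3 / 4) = 18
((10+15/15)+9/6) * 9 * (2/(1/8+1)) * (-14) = -2800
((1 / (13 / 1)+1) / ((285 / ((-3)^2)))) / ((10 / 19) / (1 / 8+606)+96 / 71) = 556143 / 22125640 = 0.03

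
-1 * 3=-3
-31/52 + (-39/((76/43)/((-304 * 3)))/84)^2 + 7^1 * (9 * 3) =146721161/2548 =57582.87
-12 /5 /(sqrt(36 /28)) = -4 *sqrt(7) /5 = -2.12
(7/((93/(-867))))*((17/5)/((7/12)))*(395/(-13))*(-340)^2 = 538409774400/403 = 1336004402.98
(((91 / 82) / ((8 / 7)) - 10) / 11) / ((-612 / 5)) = 29615 / 4416192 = 0.01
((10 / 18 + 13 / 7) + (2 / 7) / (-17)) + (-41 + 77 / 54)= -238907 / 6426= -37.18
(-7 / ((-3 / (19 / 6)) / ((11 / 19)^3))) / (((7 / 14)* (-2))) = -9317 / 6498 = -1.43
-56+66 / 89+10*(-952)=-852198 / 89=-9575.26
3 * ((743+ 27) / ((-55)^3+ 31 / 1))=-385 / 27724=-0.01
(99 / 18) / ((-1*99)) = -0.06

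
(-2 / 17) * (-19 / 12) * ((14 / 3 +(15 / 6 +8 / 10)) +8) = 9101 / 3060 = 2.97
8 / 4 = 2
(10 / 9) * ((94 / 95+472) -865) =-74482 / 171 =-435.57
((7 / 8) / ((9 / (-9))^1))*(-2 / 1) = 7 / 4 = 1.75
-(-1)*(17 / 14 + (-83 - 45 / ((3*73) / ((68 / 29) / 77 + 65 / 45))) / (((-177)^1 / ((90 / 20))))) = 64094307 / 19235062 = 3.33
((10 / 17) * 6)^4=12960000 / 83521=155.17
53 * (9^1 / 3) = 159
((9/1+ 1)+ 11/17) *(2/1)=21.29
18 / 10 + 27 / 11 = 234 / 55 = 4.25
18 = 18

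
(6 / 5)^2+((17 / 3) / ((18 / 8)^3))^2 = 201780484 / 119574225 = 1.69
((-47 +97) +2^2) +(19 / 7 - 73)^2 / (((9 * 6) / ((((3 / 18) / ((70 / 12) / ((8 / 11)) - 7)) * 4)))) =819298 / 7203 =113.74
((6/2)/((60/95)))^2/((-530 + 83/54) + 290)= -9747/103016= -0.09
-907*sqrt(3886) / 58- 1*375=-907*sqrt(3886) / 58- 375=-1349.83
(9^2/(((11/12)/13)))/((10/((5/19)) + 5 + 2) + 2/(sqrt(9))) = 37908/1507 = 25.15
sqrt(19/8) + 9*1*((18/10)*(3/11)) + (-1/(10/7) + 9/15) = 5.86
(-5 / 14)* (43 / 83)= -215 / 1162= -0.19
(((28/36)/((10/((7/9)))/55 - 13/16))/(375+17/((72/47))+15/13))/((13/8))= -78848/36919853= -0.00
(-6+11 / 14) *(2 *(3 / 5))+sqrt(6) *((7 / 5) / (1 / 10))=-219 / 35+14 *sqrt(6)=28.04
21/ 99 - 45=-1478/ 33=-44.79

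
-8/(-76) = 0.11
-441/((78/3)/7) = -118.73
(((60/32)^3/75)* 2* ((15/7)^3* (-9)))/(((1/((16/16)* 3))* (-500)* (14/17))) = 557685/4917248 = 0.11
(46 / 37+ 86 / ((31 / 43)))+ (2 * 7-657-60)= -668089 / 1147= -582.47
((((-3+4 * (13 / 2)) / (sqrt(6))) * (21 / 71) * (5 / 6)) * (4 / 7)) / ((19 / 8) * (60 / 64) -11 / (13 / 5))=-1664 * sqrt(6) / 6177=-0.66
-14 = -14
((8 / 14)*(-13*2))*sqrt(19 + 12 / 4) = -104*sqrt(22) / 7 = -69.69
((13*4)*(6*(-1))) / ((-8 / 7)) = 273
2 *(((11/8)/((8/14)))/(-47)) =-77/752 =-0.10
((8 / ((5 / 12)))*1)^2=9216 / 25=368.64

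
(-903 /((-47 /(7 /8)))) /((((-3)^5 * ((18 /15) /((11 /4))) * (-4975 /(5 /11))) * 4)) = 2107 /581831424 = 0.00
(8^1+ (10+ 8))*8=208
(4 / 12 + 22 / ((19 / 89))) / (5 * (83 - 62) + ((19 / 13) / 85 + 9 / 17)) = 6511765 / 6647853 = 0.98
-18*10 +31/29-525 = -20414/29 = -703.93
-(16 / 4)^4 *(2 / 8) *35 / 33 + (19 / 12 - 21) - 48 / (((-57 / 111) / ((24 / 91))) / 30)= 49622591 / 76076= 652.28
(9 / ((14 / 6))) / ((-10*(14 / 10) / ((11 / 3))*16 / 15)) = -1485 / 1568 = -0.95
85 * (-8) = -680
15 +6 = 21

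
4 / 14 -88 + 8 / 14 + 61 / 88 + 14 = -44629 / 616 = -72.45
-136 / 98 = -1.39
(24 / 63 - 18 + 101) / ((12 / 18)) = 1751 / 14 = 125.07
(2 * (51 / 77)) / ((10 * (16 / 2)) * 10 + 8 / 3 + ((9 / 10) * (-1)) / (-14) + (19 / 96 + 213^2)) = 48960 / 1706514491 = 0.00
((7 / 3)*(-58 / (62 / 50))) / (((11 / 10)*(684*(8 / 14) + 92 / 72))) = -4263000 / 16848469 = -0.25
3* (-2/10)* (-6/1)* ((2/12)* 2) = 1.20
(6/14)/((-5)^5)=-3/21875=-0.00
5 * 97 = 485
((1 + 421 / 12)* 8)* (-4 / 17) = -67.92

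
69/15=23/5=4.60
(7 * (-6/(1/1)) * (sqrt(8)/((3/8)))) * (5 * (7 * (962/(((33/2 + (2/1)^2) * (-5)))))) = 3016832 * sqrt(2)/41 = 104059.63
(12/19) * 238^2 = 679728/19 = 35775.16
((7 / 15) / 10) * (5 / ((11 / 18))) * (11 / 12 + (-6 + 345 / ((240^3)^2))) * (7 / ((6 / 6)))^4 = -1088466282086013439 / 233570304000000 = -4660.12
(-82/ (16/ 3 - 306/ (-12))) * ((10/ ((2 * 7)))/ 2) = -246/ 259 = -0.95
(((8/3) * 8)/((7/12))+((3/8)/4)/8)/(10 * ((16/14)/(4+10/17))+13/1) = 2556723/1082624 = 2.36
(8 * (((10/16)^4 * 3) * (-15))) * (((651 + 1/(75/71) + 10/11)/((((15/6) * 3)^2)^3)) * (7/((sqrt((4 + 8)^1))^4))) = -1885121/192456000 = -0.01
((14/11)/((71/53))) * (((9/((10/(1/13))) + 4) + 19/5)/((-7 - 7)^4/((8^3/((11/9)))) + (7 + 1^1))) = 9936864/132519725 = 0.07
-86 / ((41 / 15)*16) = -645 / 328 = -1.97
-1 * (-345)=345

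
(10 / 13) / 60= 1 / 78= 0.01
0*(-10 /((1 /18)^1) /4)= 0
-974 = -974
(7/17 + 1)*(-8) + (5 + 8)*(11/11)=29/17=1.71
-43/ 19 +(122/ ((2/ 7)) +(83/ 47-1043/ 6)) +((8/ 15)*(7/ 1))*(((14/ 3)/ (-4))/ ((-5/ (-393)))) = -4004087/ 44650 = -89.68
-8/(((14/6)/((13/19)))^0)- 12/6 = -10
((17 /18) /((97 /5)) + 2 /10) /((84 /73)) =158483 /733320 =0.22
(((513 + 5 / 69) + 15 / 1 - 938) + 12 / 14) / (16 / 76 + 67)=-6.09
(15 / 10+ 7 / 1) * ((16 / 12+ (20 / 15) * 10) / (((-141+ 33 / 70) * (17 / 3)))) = -1540 / 9837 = -0.16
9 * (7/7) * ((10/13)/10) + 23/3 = 326/39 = 8.36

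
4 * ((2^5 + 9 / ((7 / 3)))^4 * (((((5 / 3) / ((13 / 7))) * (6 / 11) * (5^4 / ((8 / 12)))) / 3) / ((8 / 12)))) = 74421112518750 / 49049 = 1517280933.73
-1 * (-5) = 5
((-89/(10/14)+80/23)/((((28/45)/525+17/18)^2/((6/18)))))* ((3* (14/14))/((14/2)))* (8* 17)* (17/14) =-146728782450000/45917010503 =-3195.52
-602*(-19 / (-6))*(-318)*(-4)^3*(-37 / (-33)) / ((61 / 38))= -54549560576 / 2013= -27098639.13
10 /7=1.43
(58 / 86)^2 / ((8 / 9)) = 7569 / 14792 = 0.51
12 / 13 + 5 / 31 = 437 / 403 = 1.08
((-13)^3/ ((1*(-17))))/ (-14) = -2197/ 238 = -9.23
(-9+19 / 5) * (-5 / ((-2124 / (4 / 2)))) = -13 / 531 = -0.02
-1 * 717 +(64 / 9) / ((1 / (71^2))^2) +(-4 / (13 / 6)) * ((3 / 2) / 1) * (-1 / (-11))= 232566781409 / 1287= 180704569.86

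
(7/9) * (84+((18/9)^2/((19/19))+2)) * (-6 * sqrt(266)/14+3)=210 - 30 * sqrt(266)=-279.29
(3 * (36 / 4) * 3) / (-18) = -9 / 2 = -4.50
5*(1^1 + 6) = 35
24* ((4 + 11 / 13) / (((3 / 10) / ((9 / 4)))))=11340 / 13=872.31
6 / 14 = 3 / 7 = 0.43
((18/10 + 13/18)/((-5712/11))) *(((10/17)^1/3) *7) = -2497/374544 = -0.01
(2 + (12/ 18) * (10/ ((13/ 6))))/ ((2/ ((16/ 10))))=264/ 65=4.06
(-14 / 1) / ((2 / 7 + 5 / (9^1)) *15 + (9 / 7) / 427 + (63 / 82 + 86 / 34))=-174999972 / 198997007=-0.88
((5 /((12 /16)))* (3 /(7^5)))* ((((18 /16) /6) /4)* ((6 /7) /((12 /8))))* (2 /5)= 3 /235298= 0.00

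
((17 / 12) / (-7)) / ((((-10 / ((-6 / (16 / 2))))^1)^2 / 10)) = -51 / 4480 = -0.01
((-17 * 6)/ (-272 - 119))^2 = 36/ 529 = 0.07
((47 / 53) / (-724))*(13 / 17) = -611 / 652324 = -0.00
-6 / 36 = -1 / 6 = -0.17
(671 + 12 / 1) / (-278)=-683 / 278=-2.46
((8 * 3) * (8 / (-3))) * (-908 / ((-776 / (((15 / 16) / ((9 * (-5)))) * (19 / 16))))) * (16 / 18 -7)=-237215 / 20952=-11.32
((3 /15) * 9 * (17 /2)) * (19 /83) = 2907 /830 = 3.50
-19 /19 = -1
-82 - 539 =-621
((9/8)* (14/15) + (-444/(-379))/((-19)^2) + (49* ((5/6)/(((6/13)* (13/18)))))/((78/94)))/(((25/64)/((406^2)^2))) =10341913198165.06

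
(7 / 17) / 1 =7 / 17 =0.41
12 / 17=0.71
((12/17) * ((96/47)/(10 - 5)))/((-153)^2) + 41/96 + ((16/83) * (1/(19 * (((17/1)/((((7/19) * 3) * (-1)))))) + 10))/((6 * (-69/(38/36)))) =45825711771599/108544832537760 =0.42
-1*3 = -3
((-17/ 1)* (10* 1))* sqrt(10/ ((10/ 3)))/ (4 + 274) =-85* sqrt(3)/ 139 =-1.06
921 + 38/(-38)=920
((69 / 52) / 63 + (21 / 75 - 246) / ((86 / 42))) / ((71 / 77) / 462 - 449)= 119297028697 / 446435707250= 0.27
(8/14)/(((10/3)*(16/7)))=3/40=0.08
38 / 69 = 0.55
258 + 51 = 309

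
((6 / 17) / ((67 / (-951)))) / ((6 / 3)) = -2853 / 1139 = -2.50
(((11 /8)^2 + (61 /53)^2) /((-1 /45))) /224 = -26011485 /40269824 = -0.65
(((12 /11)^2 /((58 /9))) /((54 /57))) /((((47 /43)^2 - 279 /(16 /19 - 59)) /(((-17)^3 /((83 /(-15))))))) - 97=-121436304820823 /1782794825009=-68.12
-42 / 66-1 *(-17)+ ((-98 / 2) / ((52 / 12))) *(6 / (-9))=3418 / 143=23.90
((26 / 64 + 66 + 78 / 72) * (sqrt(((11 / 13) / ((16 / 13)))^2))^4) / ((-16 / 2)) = -94859039 / 50331648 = -1.88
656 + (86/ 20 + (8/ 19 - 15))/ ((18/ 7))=247761/ 380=652.00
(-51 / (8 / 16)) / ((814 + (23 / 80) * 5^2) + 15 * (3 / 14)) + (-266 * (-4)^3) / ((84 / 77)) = 4322627456 / 276999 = 15605.21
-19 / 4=-4.75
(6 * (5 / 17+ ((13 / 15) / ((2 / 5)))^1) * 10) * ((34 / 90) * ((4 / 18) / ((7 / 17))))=17068 / 567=30.10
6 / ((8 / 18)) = 27 / 2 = 13.50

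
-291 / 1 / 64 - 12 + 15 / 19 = -19161 / 1216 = -15.76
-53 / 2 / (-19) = 53 / 38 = 1.39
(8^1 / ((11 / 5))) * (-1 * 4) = -160 / 11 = -14.55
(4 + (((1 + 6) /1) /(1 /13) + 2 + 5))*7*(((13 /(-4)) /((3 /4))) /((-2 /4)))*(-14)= -86632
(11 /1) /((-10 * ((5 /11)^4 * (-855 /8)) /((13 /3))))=8374652 /8015625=1.04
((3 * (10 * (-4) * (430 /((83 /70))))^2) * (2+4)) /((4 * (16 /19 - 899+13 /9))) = -12970692000000 /12283087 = -1055979.82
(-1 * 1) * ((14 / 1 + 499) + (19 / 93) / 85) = -4055284 / 7905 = -513.00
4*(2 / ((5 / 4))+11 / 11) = 52 / 5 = 10.40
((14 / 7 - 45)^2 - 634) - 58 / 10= 1209.20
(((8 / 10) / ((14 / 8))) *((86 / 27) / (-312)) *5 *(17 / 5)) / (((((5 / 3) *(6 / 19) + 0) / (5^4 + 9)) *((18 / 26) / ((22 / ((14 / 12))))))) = -2603.16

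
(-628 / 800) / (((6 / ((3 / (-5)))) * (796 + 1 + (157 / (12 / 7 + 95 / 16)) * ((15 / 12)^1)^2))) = 134549 / 1421008000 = 0.00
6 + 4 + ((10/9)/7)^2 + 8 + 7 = 99325/3969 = 25.03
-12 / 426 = -2 / 71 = -0.03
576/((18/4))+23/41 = 5271/41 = 128.56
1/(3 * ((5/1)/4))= 0.27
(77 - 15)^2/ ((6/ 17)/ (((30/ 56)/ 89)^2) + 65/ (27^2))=1190967300/ 3018118729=0.39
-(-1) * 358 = 358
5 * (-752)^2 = 2827520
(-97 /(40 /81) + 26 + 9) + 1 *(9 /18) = -6437 /40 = -160.92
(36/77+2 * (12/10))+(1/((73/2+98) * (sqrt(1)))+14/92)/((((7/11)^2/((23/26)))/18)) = 172342257/18848830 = 9.14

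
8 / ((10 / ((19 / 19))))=4 / 5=0.80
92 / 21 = 4.38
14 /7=2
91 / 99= 0.92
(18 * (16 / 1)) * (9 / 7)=2592 / 7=370.29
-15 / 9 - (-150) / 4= 215 / 6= 35.83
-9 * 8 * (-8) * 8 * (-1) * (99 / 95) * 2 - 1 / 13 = -11861087 / 1235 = -9604.12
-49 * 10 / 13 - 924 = -12502 / 13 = -961.69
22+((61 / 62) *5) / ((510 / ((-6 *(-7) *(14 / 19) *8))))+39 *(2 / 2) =634705 / 10013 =63.39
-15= -15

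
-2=-2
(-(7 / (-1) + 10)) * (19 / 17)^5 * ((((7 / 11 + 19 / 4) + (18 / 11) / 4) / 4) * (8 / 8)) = -111424455 / 14699696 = -7.58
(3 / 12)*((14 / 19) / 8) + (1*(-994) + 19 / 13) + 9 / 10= -19594321 / 19760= -991.62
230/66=115/33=3.48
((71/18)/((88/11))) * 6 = 71/24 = 2.96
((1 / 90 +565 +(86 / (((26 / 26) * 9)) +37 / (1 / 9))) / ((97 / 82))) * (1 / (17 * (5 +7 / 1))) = 1116307 / 296820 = 3.76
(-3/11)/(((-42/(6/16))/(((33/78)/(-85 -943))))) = -3/2993536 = -0.00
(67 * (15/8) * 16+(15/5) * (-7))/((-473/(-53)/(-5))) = -1114.34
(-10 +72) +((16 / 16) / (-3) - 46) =47 / 3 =15.67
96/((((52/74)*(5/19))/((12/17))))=404928/1105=366.45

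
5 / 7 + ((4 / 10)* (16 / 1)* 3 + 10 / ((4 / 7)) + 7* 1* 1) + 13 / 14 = 45.34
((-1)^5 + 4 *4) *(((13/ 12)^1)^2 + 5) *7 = 648.23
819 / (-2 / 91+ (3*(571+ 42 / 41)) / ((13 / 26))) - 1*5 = -60970591 / 12805256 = -4.76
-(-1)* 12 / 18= 2 / 3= 0.67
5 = 5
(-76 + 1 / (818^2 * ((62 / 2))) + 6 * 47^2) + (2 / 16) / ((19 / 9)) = 10387316204253 / 788228072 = 13178.06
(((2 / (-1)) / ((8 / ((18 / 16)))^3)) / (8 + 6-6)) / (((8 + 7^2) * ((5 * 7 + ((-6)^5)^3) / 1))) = 243 / 9367469116651208704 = 0.00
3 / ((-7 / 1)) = -3 / 7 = -0.43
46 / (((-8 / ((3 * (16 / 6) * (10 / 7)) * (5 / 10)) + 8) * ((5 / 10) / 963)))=147660 / 11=13423.64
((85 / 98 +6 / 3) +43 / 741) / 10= 0.29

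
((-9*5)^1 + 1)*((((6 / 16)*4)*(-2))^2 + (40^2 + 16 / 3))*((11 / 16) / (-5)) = 586003 / 60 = 9766.72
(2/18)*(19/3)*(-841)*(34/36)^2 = -4617931/8748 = -527.88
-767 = -767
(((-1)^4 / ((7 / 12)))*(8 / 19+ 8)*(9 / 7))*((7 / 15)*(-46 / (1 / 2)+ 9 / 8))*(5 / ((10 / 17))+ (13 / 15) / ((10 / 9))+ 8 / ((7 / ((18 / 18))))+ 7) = -319193712 / 23275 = -13714.02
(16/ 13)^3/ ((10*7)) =2048/ 76895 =0.03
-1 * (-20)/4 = 5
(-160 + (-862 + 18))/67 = -1004/67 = -14.99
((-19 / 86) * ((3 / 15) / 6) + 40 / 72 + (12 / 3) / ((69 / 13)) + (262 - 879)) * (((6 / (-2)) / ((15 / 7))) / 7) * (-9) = -109606591 / 98900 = -1108.26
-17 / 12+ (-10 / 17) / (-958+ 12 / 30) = -1.42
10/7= 1.43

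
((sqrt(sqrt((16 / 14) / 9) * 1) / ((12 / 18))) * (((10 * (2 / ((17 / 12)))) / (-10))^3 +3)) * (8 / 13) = 3660 * 14^(3 / 4) * sqrt(3) / 447083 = 0.10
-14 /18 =-7 /9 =-0.78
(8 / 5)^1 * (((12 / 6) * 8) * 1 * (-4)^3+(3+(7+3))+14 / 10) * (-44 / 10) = 888448 / 125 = 7107.58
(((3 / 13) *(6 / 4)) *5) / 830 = 9 / 4316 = 0.00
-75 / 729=-25 / 243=-0.10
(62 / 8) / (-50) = -31 / 200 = -0.16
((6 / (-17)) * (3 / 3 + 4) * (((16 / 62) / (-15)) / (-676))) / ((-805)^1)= 4 / 71695715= 0.00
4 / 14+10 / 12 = 47 / 42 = 1.12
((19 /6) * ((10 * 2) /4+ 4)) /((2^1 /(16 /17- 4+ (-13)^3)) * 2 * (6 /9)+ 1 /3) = 6395571 /74530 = 85.81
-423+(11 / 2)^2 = -1571 / 4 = -392.75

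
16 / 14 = 8 / 7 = 1.14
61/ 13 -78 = -73.31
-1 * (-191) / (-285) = -191 / 285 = -0.67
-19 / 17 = -1.12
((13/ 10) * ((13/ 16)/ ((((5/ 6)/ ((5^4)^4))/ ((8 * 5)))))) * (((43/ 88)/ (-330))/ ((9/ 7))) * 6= -310479736328125/ 5808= -53457254877.43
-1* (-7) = 7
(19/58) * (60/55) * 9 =1026/319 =3.22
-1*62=-62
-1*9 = -9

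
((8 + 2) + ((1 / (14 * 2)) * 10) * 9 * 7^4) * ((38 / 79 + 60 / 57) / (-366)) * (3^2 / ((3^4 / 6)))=-21.59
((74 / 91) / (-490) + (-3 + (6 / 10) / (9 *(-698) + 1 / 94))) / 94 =-19759583446 / 618771617555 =-0.03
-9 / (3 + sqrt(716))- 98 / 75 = -67261 / 53025- 18 * sqrt(179) / 707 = -1.61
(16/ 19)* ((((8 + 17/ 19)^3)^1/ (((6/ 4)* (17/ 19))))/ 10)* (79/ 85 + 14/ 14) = 12665546816/ 148668825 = 85.19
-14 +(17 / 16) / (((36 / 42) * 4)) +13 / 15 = -8207 / 640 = -12.82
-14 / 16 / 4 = -7 / 32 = -0.22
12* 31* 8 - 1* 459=2517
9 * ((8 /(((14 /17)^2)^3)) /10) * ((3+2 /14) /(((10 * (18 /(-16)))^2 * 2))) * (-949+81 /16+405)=-2289520832357 /14823774000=-154.45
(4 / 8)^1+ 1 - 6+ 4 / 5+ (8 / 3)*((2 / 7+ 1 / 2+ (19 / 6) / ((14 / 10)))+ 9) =17909 / 630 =28.43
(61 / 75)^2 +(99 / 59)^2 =68083426 / 19580625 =3.48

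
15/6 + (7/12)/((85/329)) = 4853/1020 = 4.76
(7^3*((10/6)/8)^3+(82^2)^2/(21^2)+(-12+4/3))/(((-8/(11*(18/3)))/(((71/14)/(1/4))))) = -54233247514127/3161088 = -17156513.05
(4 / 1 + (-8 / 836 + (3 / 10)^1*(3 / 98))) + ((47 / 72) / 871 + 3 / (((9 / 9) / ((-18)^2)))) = 3134101097033 / 3211167960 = 976.00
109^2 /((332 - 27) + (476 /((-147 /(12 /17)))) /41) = 3409847 /87519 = 38.96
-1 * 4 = -4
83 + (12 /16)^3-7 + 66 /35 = 175409 /2240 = 78.31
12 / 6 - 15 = -13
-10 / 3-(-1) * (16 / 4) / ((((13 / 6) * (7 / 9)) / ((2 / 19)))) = -15994 / 5187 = -3.08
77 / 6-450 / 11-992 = -67325 / 66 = -1020.08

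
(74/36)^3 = 50653/5832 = 8.69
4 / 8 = 1 / 2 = 0.50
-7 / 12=-0.58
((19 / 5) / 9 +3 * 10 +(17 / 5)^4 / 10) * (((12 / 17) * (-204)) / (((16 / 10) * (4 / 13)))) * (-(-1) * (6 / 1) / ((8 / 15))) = -288163863 / 2000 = -144081.93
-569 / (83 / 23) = -13087 / 83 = -157.67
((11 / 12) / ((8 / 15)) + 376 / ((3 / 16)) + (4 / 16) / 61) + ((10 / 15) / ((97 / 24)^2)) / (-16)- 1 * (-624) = 144968697641 / 55099104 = 2631.05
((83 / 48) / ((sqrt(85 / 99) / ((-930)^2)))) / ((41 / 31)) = 111269385 * sqrt(935) / 2788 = 1220362.13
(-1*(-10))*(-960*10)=-96000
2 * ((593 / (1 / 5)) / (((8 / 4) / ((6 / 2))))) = 8895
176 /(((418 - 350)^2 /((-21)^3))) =-101871 /289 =-352.49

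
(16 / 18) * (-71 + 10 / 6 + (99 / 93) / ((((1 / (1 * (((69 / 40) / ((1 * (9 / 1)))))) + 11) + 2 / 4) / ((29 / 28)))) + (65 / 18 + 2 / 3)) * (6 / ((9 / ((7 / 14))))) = -780840736 / 40550139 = -19.26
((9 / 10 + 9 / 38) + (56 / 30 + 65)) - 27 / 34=651259 / 9690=67.21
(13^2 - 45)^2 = 15376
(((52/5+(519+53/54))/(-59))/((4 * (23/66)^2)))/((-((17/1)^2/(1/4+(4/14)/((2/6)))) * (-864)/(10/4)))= -537154453/2618535983616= -0.00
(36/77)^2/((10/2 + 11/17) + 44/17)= 5508/207515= 0.03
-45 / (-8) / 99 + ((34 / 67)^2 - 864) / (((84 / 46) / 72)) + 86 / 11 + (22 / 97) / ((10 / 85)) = -830194137079 / 24384248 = -34046.33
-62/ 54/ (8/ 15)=-155/ 72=-2.15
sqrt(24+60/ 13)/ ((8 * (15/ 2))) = sqrt(1209)/ 390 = 0.09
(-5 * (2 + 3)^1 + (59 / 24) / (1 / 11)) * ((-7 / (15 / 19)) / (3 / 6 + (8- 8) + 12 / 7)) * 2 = -16.35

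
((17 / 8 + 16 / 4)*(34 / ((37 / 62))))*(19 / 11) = 602.75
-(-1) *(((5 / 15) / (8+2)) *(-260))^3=-17576 / 27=-650.96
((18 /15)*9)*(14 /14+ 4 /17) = 1134 /85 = 13.34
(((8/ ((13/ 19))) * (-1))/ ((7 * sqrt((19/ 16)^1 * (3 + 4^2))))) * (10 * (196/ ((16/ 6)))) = -3360/ 13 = -258.46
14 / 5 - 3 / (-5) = 17 / 5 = 3.40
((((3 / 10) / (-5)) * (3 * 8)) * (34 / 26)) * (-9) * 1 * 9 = 49572 / 325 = 152.53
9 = 9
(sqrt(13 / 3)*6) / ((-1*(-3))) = 4.16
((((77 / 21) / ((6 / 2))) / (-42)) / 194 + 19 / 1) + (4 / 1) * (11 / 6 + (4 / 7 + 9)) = 4738633 / 73332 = 64.62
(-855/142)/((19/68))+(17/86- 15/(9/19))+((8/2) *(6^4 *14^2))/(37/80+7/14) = 212700863801/201498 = 1055597.89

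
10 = 10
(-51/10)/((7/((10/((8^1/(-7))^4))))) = -17493/4096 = -4.27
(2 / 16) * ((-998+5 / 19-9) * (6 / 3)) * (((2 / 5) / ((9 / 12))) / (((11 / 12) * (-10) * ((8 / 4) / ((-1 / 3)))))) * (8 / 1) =-102016 / 5225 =-19.52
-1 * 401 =-401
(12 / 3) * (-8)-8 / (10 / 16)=-224 / 5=-44.80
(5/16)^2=25/256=0.10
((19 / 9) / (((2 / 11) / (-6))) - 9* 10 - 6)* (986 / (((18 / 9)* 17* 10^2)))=-14413 / 300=-48.04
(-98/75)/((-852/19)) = 931/31950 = 0.03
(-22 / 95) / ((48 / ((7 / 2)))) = -77 / 4560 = -0.02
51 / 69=17 / 23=0.74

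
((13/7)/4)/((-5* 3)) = -13/420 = -0.03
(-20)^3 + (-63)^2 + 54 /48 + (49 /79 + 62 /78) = -99293479 /24648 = -4028.46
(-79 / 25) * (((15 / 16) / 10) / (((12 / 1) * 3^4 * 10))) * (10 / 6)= -79 / 1555200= -0.00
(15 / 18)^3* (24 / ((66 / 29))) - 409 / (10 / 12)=-1439551 / 2970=-484.70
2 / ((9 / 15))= 10 / 3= 3.33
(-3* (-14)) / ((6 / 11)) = 77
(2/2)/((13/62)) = 62/13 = 4.77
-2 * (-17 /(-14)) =-17 /7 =-2.43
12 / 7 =1.71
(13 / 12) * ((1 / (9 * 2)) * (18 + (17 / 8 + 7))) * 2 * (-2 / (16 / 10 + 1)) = -1085 / 432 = -2.51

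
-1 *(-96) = 96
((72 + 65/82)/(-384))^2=35628961/991494144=0.04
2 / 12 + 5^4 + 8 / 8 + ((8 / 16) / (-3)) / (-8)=626.19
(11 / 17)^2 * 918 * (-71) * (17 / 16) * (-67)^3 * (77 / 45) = 596870489523 / 40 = 14921762238.08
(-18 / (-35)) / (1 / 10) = 36 / 7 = 5.14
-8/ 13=-0.62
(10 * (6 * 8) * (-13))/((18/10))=-10400/3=-3466.67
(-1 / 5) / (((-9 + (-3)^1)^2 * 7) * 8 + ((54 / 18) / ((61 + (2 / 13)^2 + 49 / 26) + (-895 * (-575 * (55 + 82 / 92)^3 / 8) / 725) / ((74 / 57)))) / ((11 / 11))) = -0.00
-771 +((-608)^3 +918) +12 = -224755553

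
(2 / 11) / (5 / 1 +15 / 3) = 1 / 55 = 0.02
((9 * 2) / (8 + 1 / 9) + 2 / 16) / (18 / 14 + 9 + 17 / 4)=259 / 1606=0.16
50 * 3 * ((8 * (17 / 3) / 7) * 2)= 13600 / 7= 1942.86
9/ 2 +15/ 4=33/ 4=8.25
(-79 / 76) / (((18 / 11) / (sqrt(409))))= -12.85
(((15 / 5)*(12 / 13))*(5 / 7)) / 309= 60 / 9373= 0.01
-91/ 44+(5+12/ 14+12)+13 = 8867/ 308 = 28.79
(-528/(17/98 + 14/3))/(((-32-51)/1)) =155232/118109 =1.31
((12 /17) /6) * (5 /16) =5 /136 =0.04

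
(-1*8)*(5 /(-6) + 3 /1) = -17.33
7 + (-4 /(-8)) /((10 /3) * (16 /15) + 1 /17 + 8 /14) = 63833 /8966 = 7.12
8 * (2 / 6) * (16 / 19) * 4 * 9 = 1536 / 19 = 80.84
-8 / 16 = -1 / 2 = -0.50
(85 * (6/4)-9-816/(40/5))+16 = 65/2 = 32.50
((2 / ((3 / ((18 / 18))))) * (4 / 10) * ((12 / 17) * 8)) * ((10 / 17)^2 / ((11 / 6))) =15360 / 54043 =0.28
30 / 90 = 1 / 3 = 0.33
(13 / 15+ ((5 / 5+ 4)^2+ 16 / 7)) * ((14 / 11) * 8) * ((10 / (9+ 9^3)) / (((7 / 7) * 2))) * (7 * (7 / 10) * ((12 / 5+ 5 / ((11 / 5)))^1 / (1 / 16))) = 2382394112 / 3348675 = 711.44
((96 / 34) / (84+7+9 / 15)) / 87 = 40 / 112897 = 0.00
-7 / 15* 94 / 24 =-329 / 180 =-1.83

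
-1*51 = -51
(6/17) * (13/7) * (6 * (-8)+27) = -234/17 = -13.76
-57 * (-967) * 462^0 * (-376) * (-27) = 559568088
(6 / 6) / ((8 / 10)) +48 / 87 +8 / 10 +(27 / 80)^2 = 504021 / 185600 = 2.72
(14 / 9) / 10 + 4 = 187 / 45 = 4.16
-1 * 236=-236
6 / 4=3 / 2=1.50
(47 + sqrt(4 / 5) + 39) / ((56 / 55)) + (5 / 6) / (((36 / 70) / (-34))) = 11 * sqrt(5) / 28 + 22205 / 756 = 30.25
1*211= 211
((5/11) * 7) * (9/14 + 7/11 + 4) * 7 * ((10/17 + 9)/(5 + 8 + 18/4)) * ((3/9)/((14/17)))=26.08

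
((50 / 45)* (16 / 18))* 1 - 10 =-730 / 81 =-9.01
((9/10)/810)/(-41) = -1/36900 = -0.00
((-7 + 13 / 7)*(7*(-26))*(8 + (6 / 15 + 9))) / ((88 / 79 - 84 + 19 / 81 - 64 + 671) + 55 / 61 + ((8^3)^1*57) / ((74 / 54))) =1176085161576 / 1575802943795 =0.75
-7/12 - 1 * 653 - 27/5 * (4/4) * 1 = -39539/60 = -658.98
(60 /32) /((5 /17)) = 51 /8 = 6.38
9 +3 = 12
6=6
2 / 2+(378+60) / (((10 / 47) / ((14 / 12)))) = 24027 / 10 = 2402.70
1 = 1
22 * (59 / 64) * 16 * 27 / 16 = 17523 / 32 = 547.59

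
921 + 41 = 962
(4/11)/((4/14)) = 14/11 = 1.27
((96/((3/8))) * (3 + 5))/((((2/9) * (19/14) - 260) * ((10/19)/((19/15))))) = -18.98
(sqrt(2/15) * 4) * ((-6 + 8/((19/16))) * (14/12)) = 196 * sqrt(30)/855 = 1.26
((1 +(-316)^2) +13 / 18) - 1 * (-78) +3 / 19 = 34178071 / 342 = 99935.88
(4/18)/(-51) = -2/459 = -0.00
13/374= 0.03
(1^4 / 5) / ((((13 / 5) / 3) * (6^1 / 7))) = 7 / 26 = 0.27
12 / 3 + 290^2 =84104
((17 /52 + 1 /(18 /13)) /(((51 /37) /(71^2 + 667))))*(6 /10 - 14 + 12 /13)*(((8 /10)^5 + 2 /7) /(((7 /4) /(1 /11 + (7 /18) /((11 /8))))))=-41752025246028536 /5879639390625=-7101.12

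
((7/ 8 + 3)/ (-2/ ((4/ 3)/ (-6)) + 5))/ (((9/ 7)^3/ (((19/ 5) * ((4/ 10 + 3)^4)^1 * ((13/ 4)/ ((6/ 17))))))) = 532720407401/ 874800000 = 608.96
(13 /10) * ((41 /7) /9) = 533 /630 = 0.85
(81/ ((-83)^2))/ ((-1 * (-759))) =27/ 1742917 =0.00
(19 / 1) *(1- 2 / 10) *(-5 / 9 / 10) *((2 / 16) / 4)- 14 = -10099 / 720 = -14.03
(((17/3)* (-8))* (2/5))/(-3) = 272/45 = 6.04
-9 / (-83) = 9 / 83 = 0.11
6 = 6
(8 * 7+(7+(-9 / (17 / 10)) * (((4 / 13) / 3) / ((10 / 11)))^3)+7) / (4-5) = -196060954 / 2801175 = -69.99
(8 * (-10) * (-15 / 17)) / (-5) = -240 / 17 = -14.12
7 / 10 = 0.70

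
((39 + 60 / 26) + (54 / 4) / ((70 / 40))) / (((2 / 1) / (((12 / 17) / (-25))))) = -26766 / 38675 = -0.69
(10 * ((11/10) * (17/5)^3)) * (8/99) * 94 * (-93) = -114531856/375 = -305418.28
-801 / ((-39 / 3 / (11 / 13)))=8811 / 169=52.14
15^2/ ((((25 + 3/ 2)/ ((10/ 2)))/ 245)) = 551250/ 53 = 10400.94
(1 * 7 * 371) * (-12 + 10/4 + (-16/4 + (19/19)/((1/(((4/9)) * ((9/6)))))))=-199969/6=-33328.17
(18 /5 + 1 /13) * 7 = 1673 /65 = 25.74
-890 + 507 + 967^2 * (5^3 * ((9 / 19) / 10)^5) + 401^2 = 317823895575961 / 1980879200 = 160445.87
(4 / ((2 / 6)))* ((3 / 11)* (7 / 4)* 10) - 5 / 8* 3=4875 / 88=55.40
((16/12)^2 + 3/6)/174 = 0.01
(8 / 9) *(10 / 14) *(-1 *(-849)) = 11320 / 21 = 539.05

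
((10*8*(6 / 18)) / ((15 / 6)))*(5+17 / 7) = 1664 / 21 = 79.24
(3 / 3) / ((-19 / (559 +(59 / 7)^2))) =-30872 / 931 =-33.16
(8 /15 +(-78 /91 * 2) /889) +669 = 62497409 /93345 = 669.53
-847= -847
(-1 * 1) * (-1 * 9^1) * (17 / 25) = 153 / 25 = 6.12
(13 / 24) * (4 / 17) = 13 / 102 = 0.13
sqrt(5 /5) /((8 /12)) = 3 /2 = 1.50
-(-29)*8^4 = 118784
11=11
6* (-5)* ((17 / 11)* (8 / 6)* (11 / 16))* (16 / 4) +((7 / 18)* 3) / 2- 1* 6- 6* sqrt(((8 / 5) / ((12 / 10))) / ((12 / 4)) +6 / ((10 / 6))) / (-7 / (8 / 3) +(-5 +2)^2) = -2105 / 12- 16* sqrt(910) / 255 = -177.31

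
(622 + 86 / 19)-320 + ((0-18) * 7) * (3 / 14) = 5311 / 19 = 279.53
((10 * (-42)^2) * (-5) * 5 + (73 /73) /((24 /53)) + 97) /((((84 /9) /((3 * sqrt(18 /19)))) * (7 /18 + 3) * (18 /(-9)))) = 857111139 * sqrt(38) /259616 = 20351.55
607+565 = 1172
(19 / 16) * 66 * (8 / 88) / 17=0.42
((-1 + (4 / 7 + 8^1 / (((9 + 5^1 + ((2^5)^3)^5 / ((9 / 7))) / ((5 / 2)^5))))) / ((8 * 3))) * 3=-453347182355485940486907 / 8462480737302404222947264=-0.05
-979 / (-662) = 979 / 662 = 1.48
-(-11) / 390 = 11 / 390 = 0.03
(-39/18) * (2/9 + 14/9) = -3.85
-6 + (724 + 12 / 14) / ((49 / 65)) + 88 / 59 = 957.04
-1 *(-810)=810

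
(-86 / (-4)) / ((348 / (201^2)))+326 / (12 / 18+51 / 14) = 107990205 / 41992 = 2571.69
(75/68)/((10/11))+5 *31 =21245/136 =156.21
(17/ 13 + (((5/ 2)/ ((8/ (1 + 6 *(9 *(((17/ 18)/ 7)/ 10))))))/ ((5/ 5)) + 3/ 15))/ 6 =9939/ 29120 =0.34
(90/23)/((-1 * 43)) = -90/989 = -0.09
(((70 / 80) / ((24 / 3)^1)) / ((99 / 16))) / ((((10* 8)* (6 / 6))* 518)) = 1 / 2344320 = 0.00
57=57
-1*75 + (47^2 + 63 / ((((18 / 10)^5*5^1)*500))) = 56004731 / 26244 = 2134.00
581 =581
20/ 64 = 5/ 16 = 0.31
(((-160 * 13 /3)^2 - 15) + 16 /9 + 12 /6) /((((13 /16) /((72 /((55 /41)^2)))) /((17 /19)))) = 15824978754944 /747175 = 21179748.73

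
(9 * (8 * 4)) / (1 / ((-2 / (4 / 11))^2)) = 8712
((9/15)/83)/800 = 3/332000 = 0.00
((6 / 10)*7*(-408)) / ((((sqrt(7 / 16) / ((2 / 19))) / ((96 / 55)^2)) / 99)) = -812187648*sqrt(7) / 26125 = -82252.50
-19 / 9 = -2.11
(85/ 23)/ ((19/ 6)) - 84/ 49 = -0.55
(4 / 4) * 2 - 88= -86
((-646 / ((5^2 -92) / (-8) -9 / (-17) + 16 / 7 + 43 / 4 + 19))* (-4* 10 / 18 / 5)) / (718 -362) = 614992 / 31218975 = 0.02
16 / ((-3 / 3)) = -16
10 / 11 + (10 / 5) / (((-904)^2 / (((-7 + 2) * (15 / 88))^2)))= 2876605945 / 3164260352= 0.91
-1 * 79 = -79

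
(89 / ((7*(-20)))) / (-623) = 1 / 980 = 0.00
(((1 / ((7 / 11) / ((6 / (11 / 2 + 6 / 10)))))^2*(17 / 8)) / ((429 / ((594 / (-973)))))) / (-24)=1388475 / 4612559042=0.00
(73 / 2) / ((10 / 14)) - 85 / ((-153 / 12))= 1733 / 30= 57.77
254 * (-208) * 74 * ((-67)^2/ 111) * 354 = -55970432128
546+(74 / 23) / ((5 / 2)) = 547.29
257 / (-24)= -257 / 24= -10.71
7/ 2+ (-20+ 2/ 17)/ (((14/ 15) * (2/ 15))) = -156.27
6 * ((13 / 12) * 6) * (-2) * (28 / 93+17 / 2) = -21281 / 31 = -686.48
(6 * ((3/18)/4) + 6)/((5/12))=15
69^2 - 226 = 4535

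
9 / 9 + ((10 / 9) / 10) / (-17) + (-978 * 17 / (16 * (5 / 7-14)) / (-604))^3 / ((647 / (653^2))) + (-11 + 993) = 326572403396733346109507 / 332706717705169502208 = 981.56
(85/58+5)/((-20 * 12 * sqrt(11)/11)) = -25 * sqrt(11)/928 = -0.09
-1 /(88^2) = -0.00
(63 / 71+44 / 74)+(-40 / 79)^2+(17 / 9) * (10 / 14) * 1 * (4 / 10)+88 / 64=30184982407 / 8263133928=3.65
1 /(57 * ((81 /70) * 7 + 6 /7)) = 70 /35739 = 0.00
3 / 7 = 0.43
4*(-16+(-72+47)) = -164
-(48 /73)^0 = -1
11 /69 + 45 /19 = 3314 /1311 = 2.53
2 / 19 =0.11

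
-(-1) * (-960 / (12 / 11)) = -880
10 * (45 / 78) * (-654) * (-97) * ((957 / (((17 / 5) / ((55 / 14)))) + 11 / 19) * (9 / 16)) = 107114635586475 / 470288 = 227763914.00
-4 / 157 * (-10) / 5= 8 / 157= 0.05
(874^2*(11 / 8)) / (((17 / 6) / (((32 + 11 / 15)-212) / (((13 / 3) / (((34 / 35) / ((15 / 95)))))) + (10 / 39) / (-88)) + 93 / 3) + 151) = 8450510129171 / 1464206016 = 5771.39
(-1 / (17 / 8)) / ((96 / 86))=-43 / 102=-0.42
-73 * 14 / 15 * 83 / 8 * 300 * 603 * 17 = -2173878315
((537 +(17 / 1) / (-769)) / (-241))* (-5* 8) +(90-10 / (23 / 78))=618975530 / 4262567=145.21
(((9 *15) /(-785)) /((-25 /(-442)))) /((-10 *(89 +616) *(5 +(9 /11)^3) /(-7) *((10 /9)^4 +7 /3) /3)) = -28058136183 /66298064405000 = -0.00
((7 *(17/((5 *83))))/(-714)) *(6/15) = -1/6225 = -0.00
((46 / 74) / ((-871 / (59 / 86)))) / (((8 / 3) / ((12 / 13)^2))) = -36639 / 234193609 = -0.00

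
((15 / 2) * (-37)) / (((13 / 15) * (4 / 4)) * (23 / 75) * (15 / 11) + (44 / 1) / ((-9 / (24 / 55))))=152625 / 974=156.70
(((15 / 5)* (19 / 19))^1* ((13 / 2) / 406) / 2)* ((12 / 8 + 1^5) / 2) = 195 / 6496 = 0.03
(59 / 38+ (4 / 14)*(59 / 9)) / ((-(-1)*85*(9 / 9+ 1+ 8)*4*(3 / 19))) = 8201 / 1285200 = 0.01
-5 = -5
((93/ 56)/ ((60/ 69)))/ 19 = 2139/ 21280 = 0.10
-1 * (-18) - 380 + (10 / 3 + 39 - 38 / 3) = -997 / 3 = -332.33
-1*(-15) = 15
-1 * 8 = -8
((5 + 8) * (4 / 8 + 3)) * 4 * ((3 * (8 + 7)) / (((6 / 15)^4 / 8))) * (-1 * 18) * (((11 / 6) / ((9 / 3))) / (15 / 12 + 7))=-3412500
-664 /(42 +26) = -166 /17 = -9.76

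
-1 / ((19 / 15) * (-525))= 1 / 665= 0.00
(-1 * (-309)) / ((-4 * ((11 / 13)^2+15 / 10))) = -52221 / 1498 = -34.86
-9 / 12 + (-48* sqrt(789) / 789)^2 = 2283 / 1052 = 2.17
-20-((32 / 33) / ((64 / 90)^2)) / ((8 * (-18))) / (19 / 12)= -534815 / 26752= -19.99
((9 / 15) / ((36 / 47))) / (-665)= -47 / 39900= -0.00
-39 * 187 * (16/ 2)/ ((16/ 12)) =-43758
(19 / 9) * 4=8.44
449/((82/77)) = 34573/82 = 421.62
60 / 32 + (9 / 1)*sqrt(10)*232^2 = 15 / 8 + 484416*sqrt(10) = 1531859.77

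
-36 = -36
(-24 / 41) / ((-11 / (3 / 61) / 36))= 2592 / 27511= 0.09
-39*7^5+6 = -655467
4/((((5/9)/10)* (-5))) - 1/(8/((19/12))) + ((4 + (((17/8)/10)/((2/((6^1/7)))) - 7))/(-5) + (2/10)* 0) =-235471/16800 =-14.02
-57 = -57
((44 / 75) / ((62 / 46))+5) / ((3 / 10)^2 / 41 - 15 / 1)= -2072468 / 5718663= -0.36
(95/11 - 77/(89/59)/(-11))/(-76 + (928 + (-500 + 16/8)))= 6499/173283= 0.04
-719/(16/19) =-13661/16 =-853.81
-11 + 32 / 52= -135 / 13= -10.38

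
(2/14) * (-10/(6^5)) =-5/27216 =-0.00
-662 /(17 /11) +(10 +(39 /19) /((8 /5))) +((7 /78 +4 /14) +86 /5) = -1409081333 /3527160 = -399.49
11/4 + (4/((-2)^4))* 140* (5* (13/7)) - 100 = 227.75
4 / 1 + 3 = 7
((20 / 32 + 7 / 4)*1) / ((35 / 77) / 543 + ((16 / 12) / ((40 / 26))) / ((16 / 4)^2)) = 378290 / 8761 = 43.18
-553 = -553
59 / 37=1.59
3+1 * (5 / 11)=38 / 11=3.45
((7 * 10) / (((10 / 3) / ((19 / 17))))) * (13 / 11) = 5187 / 187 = 27.74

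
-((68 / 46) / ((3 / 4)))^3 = -2515456 / 328509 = -7.66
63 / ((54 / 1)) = 7 / 6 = 1.17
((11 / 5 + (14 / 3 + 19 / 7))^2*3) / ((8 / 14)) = 253009 / 525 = 481.92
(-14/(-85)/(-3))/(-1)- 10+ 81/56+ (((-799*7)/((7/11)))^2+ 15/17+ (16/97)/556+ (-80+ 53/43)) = 639531058799075791/8279101320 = 77246434.62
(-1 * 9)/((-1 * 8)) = 9/8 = 1.12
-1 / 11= -0.09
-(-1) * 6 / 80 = 3 / 40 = 0.08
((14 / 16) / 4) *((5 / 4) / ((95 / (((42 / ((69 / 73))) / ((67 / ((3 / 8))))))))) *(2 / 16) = 10731 / 119926784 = 0.00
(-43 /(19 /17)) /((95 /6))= -4386 /1805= -2.43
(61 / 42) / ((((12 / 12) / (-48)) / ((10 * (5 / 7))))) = -24400 / 49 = -497.96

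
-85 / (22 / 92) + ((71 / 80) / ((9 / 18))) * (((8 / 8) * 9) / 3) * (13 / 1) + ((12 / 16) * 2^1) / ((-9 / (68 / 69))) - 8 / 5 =-5246095 / 18216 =-287.99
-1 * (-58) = 58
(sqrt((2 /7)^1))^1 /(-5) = -sqrt(14) /35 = -0.11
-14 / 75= -0.19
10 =10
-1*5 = -5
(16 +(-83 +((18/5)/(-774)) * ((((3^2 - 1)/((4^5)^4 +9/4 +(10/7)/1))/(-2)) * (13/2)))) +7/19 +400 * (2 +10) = 31330449577425286418/6619059999233665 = 4733.37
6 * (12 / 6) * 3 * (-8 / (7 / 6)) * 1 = -1728 / 7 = -246.86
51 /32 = 1.59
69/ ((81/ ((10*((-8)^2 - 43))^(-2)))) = 23/ 1190700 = 0.00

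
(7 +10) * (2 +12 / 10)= 272 / 5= 54.40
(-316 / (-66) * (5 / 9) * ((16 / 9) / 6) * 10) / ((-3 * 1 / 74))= -4676800 / 24057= -194.40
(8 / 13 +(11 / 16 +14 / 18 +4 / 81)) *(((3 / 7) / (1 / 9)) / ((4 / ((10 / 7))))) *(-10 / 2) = -897175 / 61152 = -14.67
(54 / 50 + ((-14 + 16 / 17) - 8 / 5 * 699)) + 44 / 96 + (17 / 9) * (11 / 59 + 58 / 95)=-4300841343 / 3811400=-1128.42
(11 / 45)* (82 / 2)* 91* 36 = 164164 / 5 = 32832.80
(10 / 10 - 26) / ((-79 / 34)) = 850 / 79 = 10.76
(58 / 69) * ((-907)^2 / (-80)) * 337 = -8039748677 / 2760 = -2912952.42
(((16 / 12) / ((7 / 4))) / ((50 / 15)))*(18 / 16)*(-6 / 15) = -0.10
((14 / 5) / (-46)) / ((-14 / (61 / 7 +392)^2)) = 1573605 / 2254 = 698.14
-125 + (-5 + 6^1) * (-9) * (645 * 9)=-52370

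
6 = 6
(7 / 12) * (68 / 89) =119 / 267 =0.45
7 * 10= 70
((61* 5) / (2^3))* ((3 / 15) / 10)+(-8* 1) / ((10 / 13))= -771 / 80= -9.64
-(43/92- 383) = 35193/92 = 382.53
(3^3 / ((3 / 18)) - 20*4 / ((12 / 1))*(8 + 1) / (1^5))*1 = 102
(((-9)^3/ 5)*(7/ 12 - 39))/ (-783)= -4149/ 580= -7.15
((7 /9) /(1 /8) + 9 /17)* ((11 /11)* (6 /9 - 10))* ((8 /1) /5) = -231392 /2295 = -100.82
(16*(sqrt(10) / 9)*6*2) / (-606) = -32*sqrt(10) / 909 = -0.11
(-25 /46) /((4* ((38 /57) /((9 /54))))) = -25 /736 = -0.03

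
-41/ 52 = -0.79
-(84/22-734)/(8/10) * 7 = 70280/11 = 6389.09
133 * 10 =1330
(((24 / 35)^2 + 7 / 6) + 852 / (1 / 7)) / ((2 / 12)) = 43847431 / 1225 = 35793.82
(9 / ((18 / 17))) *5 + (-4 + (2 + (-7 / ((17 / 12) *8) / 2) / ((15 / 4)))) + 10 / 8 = 41.67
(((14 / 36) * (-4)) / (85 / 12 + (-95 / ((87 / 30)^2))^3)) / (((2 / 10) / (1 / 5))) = 33310105976 / 30713820053145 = 0.00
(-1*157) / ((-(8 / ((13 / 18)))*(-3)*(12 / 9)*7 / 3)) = -2041 / 1344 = -1.52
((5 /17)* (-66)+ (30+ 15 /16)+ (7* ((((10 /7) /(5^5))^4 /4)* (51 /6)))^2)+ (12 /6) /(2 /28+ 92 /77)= 380808196724392473697662365778473 /29057743772864341735839843750000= 13.11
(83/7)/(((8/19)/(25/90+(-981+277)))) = -19975859/1008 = -19817.32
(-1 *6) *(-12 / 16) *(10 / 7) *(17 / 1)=765 / 7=109.29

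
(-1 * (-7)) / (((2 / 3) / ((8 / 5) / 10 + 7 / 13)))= 4767 / 650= 7.33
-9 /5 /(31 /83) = -747 /155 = -4.82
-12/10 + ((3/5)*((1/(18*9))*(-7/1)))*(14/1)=-211/135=-1.56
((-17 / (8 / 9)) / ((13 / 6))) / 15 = -153 / 260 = -0.59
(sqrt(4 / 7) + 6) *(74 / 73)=148 *sqrt(7) / 511 + 444 / 73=6.85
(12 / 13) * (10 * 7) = 840 / 13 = 64.62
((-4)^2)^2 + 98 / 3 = 866 / 3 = 288.67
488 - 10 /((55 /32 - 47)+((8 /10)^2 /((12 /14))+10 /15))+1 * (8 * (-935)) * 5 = -3886182096 /105283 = -36911.77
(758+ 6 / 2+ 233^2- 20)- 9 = 55021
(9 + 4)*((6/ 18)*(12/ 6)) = 26/ 3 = 8.67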